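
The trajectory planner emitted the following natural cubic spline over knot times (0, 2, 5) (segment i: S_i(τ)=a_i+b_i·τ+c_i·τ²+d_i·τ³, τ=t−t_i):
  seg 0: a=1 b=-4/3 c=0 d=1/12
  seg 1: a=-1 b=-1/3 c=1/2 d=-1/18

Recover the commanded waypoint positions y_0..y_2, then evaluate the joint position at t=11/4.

y_0=1 y_1=-1 y_2=1
S(11/4) = -127/128

y_0 = S_0(0) = a_0 = 1
y_1 = S_1(0) = a_1 = -1
y_2 = S_1(3) = 1
t_q=11/4 is in segment 1 (τ=3/4); S_1(τ)=-127/128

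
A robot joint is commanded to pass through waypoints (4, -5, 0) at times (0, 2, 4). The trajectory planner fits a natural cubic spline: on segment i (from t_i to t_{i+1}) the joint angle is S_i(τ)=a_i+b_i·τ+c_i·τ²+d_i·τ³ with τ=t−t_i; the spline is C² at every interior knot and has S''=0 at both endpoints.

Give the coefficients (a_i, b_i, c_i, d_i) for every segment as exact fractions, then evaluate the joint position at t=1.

  seg 0: a=4 b=-25/4 c=0 d=7/16
  seg 1: a=-5 b=-1 c=21/8 d=-7/16
S(1) = -29/16

Δ: Δ0=-9/2, Δ1=5/2
row 1: diag=8, rhs=42; c'=1/4, d'=21/4
back: M1=21/4
M: M0=0, M1=21/4, M2=0
seg 0: a=4, c=M0/2=0, d=(M1−M0)/(6·2)=7/16, b=Δ0−h0·(2M0+M1)/6=-25/4
seg 1: a=-5, c=M1/2=21/8, d=(M2−M1)/(6·2)=-7/16, b=Δ1−h1·(2M1+M2)/6=-1
t_q=1 → seg 0, τ=1; S=4+-25/4·τ+0·τ²+7/16·τ³=-29/16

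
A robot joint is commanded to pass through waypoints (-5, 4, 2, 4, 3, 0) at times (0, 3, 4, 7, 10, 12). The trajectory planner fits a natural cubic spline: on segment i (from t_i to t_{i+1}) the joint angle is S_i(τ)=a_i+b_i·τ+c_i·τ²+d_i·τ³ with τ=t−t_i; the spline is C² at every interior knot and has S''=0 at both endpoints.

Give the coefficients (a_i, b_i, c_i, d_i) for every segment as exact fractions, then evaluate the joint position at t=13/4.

Δ: Δ0=3, Δ1=-2, Δ2=2/3, Δ3=-1/3, Δ4=-3/2
row 1: diag=8, rhs=-30; c'=1/8, d'=-15/4
row 2: denom=8−1·1/8=63/8; d'=(16−1·-15/4)/(63/8)=158/63
row 3: denom=12−3·8/21=76/7; d'=(-6−3·158/63)/(76/7)=-71/57
row 4: denom=10−3·21/76=697/76; d'=(-7−3·-71/57)/(697/76)=-248/697
back: M4=-248/697
back: M3=-71/57−21/76·-248/697=-2399/2091
back: M2=158/63−8/21·-2399/2091=6158/2091
back: M1=-15/4−1/8·6158/2091=-8611/2091
M: M0=0, M1=-8611/2091, M2=6158/2091, M3=-2399/2091, M4=-248/697, M5=0
seg 0: a=-5, c=M0/2=0, d=(M1−M0)/(6·3)=-8611/37638, b=Δ0−h0·(2M0+M1)/6=21157/4182
seg 1: a=4, c=M1/2=-8611/4182, d=(M2−M1)/(6·1)=1641/1394, b=Δ1−h1·(2M1+M2)/6=-2338/2091
seg 2: a=2, c=M2/2=3079/2091, d=(M3−M2)/(6·3)=-8557/37638, b=Δ2−h2·(2M2+M3)/6=-7129/4182
seg 3: a=4, c=M3/2=-2399/4182, d=(M4−M3)/(6·3)=1655/37638, b=Δ3−h3·(2M3+M4)/6=122/123
seg 4: a=3, c=M4/2=-124/697, d=(M5−M4)/(6·2)=62/2091, b=Δ4−h4·(2M4+M5)/6=-5281/4182
t_q=13/4 → seg 1, τ=1/4; S=4+-2338/2091·τ+-8611/4182·τ²+1641/1394·τ³=322085/89216

  seg 0: a=-5 b=21157/4182 c=0 d=-8611/37638
  seg 1: a=4 b=-2338/2091 c=-8611/4182 d=1641/1394
  seg 2: a=2 b=-7129/4182 c=3079/2091 d=-8557/37638
  seg 3: a=4 b=122/123 c=-2399/4182 d=1655/37638
  seg 4: a=3 b=-5281/4182 c=-124/697 d=62/2091
S(13/4) = 322085/89216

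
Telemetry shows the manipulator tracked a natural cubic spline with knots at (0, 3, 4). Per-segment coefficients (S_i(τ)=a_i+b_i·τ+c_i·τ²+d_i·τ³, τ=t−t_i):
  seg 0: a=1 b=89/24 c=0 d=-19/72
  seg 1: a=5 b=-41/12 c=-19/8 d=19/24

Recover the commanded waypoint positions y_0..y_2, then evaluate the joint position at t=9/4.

y_0=1 y_1=5 y_2=0
S(9/4) = 3245/512

y_0 = S_0(0) = a_0 = 1
y_1 = S_1(0) = a_1 = 5
y_2 = S_1(1) = 0
t_q=9/4 is in segment 0 (τ=9/4); S_0(τ)=3245/512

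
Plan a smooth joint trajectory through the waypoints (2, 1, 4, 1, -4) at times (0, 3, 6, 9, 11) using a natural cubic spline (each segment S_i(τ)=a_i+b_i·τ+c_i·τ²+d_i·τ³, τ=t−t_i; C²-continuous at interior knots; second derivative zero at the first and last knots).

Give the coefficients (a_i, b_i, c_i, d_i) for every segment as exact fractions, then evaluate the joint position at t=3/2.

Δ: Δ0=-1/3, Δ1=1, Δ2=-1, Δ3=-5/2
row 1: diag=12, rhs=8; c'=1/4, d'=2/3
row 2: denom=12−3·1/4=45/4; d'=(-12−3·2/3)/(45/4)=-56/45
row 3: denom=10−3·4/15=46/5; d'=(-9−3·-56/45)/(46/5)=-79/138
back: M3=-79/138
back: M2=-56/45−4/15·-79/138=-226/207
back: M1=2/3−1/4·-226/207=389/414
M: M0=0, M1=389/414, M2=-226/207, M3=-79/138, M4=0
seg 0: a=2, c=M0/2=0, d=(M1−M0)/(6·3)=389/7452, b=Δ0−h0·(2M0+M1)/6=-665/828
seg 1: a=1, c=M1/2=389/828, d=(M2−M1)/(6·3)=-841/7452, b=Δ1−h1·(2M1+M2)/6=251/414
seg 2: a=4, c=M2/2=-113/207, d=(M3−M2)/(6·3)=215/7452, b=Δ2−h2·(2M2+M3)/6=313/828
seg 3: a=1, c=M3/2=-79/276, d=(M4−M3)/(6·2)=79/1656, b=Δ3−h3·(2M3+M4)/6=-877/414
t_q=3/2 → seg 0, τ=3/2; S=2+-665/828·τ+0·τ²+389/7452·τ³=715/736

  seg 0: a=2 b=-665/828 c=0 d=389/7452
  seg 1: a=1 b=251/414 c=389/828 d=-841/7452
  seg 2: a=4 b=313/828 c=-113/207 d=215/7452
  seg 3: a=1 b=-877/414 c=-79/276 d=79/1656
S(3/2) = 715/736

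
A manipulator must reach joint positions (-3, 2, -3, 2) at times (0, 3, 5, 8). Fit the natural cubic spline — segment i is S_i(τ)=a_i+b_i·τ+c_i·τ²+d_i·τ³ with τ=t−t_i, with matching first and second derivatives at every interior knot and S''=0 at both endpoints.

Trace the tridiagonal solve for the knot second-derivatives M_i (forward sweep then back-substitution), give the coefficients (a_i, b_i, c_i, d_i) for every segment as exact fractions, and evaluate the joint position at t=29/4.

  seg 0: a=-3 b=155/48 c=0 d=-25/144
  seg 1: a=2 b=-35/24 c=-25/16 d=25/48
  seg 2: a=-3 b=-35/24 c=25/16 d=-25/144
S(29/4) = -357/1024

Δ: Δ0=5/3, Δ1=-5/2, Δ2=5/3
row 1: diag=10, rhs=-25; c'=1/5, d'=-5/2
row 2: denom=10−2·1/5=48/5; d'=(25−2·-5/2)/(48/5)=25/8
back: M2=25/8
back: M1=-5/2−1/5·25/8=-25/8
M: M0=0, M1=-25/8, M2=25/8, M3=0
seg 0: a=-3, c=M0/2=0, d=(M1−M0)/(6·3)=-25/144, b=Δ0−h0·(2M0+M1)/6=155/48
seg 1: a=2, c=M1/2=-25/16, d=(M2−M1)/(6·2)=25/48, b=Δ1−h1·(2M1+M2)/6=-35/24
seg 2: a=-3, c=M2/2=25/16, d=(M3−M2)/(6·3)=-25/144, b=Δ2−h2·(2M2+M3)/6=-35/24
t_q=29/4 → seg 2, τ=9/4; S=-3+-35/24·τ+25/16·τ²+-25/144·τ³=-357/1024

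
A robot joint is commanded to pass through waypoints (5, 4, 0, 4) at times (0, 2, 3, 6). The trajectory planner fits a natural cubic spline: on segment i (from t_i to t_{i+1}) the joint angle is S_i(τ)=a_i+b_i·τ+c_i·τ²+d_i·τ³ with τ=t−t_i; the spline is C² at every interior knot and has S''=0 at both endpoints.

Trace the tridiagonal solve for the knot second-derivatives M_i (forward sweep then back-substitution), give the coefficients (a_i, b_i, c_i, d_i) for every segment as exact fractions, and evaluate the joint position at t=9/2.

  seg 0: a=5 b=259/282 c=0 d=-50/141
  seg 1: a=4 b=-941/282 c=-100/47 d=413/282
  seg 2: a=0 b=-451/141 c=213/94 d=-71/282
S(9/2) = -413/752

Δ: Δ0=-1/2, Δ1=-4, Δ2=4/3
row 1: diag=6, rhs=-21; c'=1/6, d'=-7/2
row 2: denom=8−1·1/6=47/6; d'=(32−1·-7/2)/(47/6)=213/47
back: M2=213/47
back: M1=-7/2−1/6·213/47=-200/47
M: M0=0, M1=-200/47, M2=213/47, M3=0
seg 0: a=5, c=M0/2=0, d=(M1−M0)/(6·2)=-50/141, b=Δ0−h0·(2M0+M1)/6=259/282
seg 1: a=4, c=M1/2=-100/47, d=(M2−M1)/(6·1)=413/282, b=Δ1−h1·(2M1+M2)/6=-941/282
seg 2: a=0, c=M2/2=213/94, d=(M3−M2)/(6·3)=-71/282, b=Δ2−h2·(2M2+M3)/6=-451/141
t_q=9/2 → seg 2, τ=3/2; S=0+-451/141·τ+213/94·τ²+-71/282·τ³=-413/752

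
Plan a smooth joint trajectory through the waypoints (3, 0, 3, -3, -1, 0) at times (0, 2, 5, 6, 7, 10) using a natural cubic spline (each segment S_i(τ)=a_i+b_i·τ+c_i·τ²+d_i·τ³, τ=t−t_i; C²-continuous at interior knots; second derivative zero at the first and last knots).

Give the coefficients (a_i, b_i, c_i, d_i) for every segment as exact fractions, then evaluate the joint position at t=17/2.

Δ: Δ0=-3/2, Δ1=1, Δ2=-6, Δ3=2, Δ4=1/3
row 1: diag=10, rhs=15; c'=3/10, d'=3/2
row 2: denom=8−3·3/10=71/10; d'=(-42−3·3/2)/(71/10)=-465/71
row 3: denom=4−1·10/71=274/71; d'=(48−1·-465/71)/(274/71)=3873/274
row 4: denom=8−1·71/274=2121/274; d'=(-10−1·3873/274)/(2121/274)=-6613/2121
back: M4=-6613/2121
back: M3=3873/274−71/274·-6613/2121=31694/2121
back: M2=-465/71−10/71·31694/2121=-18355/2121
back: M1=3/2−3/10·-18355/2121=2896/707
M: M0=0, M1=2896/707, M2=-18355/2121, M3=31694/2121, M4=-6613/2121, M5=0
seg 0: a=3, c=M0/2=0, d=(M1−M0)/(6·2)=724/2121, b=Δ0−h0·(2M0+M1)/6=-12155/4242
seg 1: a=0, c=M1/2=1448/707, d=(M2−M1)/(6·3)=-27043/38178, b=Δ1−h1·(2M1+M2)/6=5221/4242
seg 2: a=3, c=M2/2=-18355/4242, d=(M3−M2)/(6·1)=5561/1414, b=Δ2−h2·(2M2+M3)/6=-11890/2121
seg 3: a=-3, c=M3/2=15847/2121, d=(M4−M3)/(6·1)=-12769/4242, b=Δ3−h3·(2M3+M4)/6=-10441/4242
seg 4: a=-1, c=M4/2=-6613/4242, d=(M5−M4)/(6·3)=6613/38178, b=Δ4−h4·(2M4+M5)/6=2440/707
t_q=17/2 → seg 4, τ=3/2; S=-1+2440/707·τ+-6613/4242·τ²+6613/38178·τ³=14183/11312

  seg 0: a=3 b=-12155/4242 c=0 d=724/2121
  seg 1: a=0 b=5221/4242 c=1448/707 d=-27043/38178
  seg 2: a=3 b=-11890/2121 c=-18355/4242 d=5561/1414
  seg 3: a=-3 b=-10441/4242 c=15847/2121 d=-12769/4242
  seg 4: a=-1 b=2440/707 c=-6613/4242 d=6613/38178
S(17/2) = 14183/11312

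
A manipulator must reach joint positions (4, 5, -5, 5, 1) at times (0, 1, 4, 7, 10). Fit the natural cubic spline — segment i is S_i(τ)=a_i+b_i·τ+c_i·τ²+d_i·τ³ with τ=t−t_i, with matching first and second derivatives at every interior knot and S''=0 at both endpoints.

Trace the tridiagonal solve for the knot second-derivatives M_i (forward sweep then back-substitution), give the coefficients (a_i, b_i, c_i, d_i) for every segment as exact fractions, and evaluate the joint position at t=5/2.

Δ: Δ0=1, Δ1=-10/3, Δ2=10/3, Δ3=-4/3
row 1: diag=8, rhs=-26; c'=3/8, d'=-13/4
row 2: denom=12−3·3/8=87/8; d'=(40−3·-13/4)/(87/8)=398/87
row 3: denom=12−3·8/29=324/29; d'=(-28−3·398/87)/(324/29)=-605/162
back: M3=-605/162
back: M2=398/87−8/29·-605/162=454/81
back: M1=-13/4−3/8·454/81=-289/54
M: M0=0, M1=-289/54, M2=454/81, M3=-605/162, M4=0
seg 0: a=4, c=M0/2=0, d=(M1−M0)/(6·1)=-289/324, b=Δ0−h0·(2M0+M1)/6=613/324
seg 1: a=5, c=M1/2=-289/108, d=(M2−M1)/(6·3)=1775/2916, b=Δ1−h1·(2M1+M2)/6=-127/162
seg 2: a=-5, c=M2/2=227/81, d=(M3−M2)/(6·3)=-1513/2916, b=Δ2−h2·(2M2+M3)/6=-131/324
seg 3: a=5, c=M3/2=-605/324, d=(M4−M3)/(6·3)=605/2916, b=Δ3−h3·(2M3+M4)/6=389/162
t_q=5/2 → seg 1, τ=3/2; S=5+-127/162·τ+-289/108·τ²+1775/2916·τ³=-41/288

  seg 0: a=4 b=613/324 c=0 d=-289/324
  seg 1: a=5 b=-127/162 c=-289/108 d=1775/2916
  seg 2: a=-5 b=-131/324 c=227/81 d=-1513/2916
  seg 3: a=5 b=389/162 c=-605/324 d=605/2916
S(5/2) = -41/288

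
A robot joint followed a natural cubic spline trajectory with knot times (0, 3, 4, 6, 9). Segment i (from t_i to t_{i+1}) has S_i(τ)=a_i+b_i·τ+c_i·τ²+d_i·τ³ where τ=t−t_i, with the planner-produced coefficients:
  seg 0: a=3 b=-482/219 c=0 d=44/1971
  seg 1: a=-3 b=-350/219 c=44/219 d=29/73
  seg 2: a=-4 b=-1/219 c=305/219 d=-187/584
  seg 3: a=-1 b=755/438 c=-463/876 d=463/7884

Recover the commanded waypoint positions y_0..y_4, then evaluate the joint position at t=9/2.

y_0 = S_0(0) = a_0 = 3
y_1 = S_1(0) = a_1 = -3
y_2 = S_2(0) = a_2 = -4
y_3 = S_3(0) = a_3 = -1
y_4 = S_3(3) = 1
t_q=9/2 is in segment 2 (τ=1/2); S_2(τ)=-17259/4672

y_0=3 y_1=-3 y_2=-4 y_3=-1 y_4=1
S(9/2) = -17259/4672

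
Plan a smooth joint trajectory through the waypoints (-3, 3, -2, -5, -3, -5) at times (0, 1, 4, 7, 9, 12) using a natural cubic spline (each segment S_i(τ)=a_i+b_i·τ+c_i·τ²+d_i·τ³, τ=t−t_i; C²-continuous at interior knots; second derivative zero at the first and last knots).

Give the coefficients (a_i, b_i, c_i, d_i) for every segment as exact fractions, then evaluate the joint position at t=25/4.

Δ: Δ0=6, Δ1=-5/3, Δ2=-1, Δ3=1, Δ4=-2/3
row 1: diag=8, rhs=-46; c'=3/8, d'=-23/4
row 2: denom=12−3·3/8=87/8; d'=(4−3·-23/4)/(87/8)=170/87
row 3: denom=10−3·8/29=266/29; d'=(12−3·170/87)/(266/29)=89/133
row 4: denom=10−2·29/133=1272/133; d'=(-10−2·89/133)/(1272/133)=-377/318
back: M4=-377/318
back: M3=89/133−29/133·-377/318=295/318
back: M2=170/87−8/29·295/318=90/53
back: M1=-23/4−3/8·90/53=-677/106
M: M0=0, M1=-677/106, M2=90/53, M3=295/318, M4=-377/318, M5=0
seg 0: a=-3, c=M0/2=0, d=(M1−M0)/(6·1)=-677/636, b=Δ0−h0·(2M0+M1)/6=4493/636
seg 1: a=3, c=M1/2=-677/212, d=(M2−M1)/(6·3)=857/1908, b=Δ1−h1·(2M1+M2)/6=1231/318
seg 2: a=-2, c=M2/2=45/53, d=(M3−M2)/(6·3)=-245/5724, b=Δ2−h2·(2M2+M3)/6=-2011/636
seg 3: a=-5, c=M3/2=295/636, d=(M4−M3)/(6·2)=-28/159, b=Δ3−h3·(2M3+M4)/6=247/318
seg 4: a=-3, c=M4/2=-377/636, d=(M5−M4)/(6·3)=377/5724, b=Δ4−h4·(2M4+M5)/6=55/106
t_q=25/4 → seg 2, τ=9/4; S=-2+-2011/636·τ+45/53·τ²+-245/5724·τ³=-71959/13568

  seg 0: a=-3 b=4493/636 c=0 d=-677/636
  seg 1: a=3 b=1231/318 c=-677/212 d=857/1908
  seg 2: a=-2 b=-2011/636 c=45/53 d=-245/5724
  seg 3: a=-5 b=247/318 c=295/636 d=-28/159
  seg 4: a=-3 b=55/106 c=-377/636 d=377/5724
S(25/4) = -71959/13568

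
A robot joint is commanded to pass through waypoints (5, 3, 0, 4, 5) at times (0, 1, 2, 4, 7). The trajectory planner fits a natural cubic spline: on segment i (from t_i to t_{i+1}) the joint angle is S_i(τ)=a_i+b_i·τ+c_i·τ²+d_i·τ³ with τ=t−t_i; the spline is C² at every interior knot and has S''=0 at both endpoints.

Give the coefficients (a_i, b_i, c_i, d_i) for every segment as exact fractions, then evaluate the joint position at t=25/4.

  seg 0: a=5 b=-478/321 c=0 d=-164/321
  seg 1: a=3 b=-970/321 c=-164/107 d=499/321
  seg 2: a=0 b=-457/321 c=335/107 d=-911/1284
  seg 3: a=4 b=830/321 c=-241/214 d=241/1926
S(25/4) = 75901/13696

Δ: Δ0=-2, Δ1=-3, Δ2=2, Δ3=1/3
row 1: diag=4, rhs=-6; c'=1/4, d'=-3/2
row 2: denom=6−1·1/4=23/4; d'=(30−1·-3/2)/(23/4)=126/23
row 3: denom=10−2·8/23=214/23; d'=(-10−2·126/23)/(214/23)=-241/107
back: M3=-241/107
back: M2=126/23−8/23·-241/107=670/107
back: M1=-3/2−1/4·670/107=-328/107
M: M0=0, M1=-328/107, M2=670/107, M3=-241/107, M4=0
seg 0: a=5, c=M0/2=0, d=(M1−M0)/(6·1)=-164/321, b=Δ0−h0·(2M0+M1)/6=-478/321
seg 1: a=3, c=M1/2=-164/107, d=(M2−M1)/(6·1)=499/321, b=Δ1−h1·(2M1+M2)/6=-970/321
seg 2: a=0, c=M2/2=335/107, d=(M3−M2)/(6·2)=-911/1284, b=Δ2−h2·(2M2+M3)/6=-457/321
seg 3: a=4, c=M3/2=-241/214, d=(M4−M3)/(6·3)=241/1926, b=Δ3−h3·(2M3+M4)/6=830/321
t_q=25/4 → seg 3, τ=9/4; S=4+830/321·τ+-241/214·τ²+241/1926·τ³=75901/13696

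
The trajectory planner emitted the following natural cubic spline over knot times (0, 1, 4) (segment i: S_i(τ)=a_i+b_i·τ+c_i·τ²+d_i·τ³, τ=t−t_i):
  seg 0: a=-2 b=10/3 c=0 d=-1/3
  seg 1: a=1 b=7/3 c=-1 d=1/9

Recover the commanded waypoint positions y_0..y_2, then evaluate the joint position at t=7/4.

y_0=-2 y_1=1 y_2=2
S(7/4) = 143/64

y_0 = S_0(0) = a_0 = -2
y_1 = S_1(0) = a_1 = 1
y_2 = S_1(3) = 2
t_q=7/4 is in segment 1 (τ=3/4); S_1(τ)=143/64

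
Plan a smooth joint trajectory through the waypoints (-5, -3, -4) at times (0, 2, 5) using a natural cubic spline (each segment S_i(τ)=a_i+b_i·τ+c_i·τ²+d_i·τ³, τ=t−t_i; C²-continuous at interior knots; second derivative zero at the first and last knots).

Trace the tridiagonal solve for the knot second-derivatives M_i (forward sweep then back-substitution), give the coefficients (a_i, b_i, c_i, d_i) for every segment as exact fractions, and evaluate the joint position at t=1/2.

Δ: Δ0=1, Δ1=-1/3
row 1: diag=10, rhs=-8; c'=3/10, d'=-4/5
back: M1=-4/5
M: M0=0, M1=-4/5, M2=0
seg 0: a=-5, c=M0/2=0, d=(M1−M0)/(6·2)=-1/15, b=Δ0−h0·(2M0+M1)/6=19/15
seg 1: a=-3, c=M1/2=-2/5, d=(M2−M1)/(6·3)=2/45, b=Δ1−h1·(2M1+M2)/6=7/15
t_q=1/2 → seg 0, τ=1/2; S=-5+19/15·τ+0·τ²+-1/15·τ³=-35/8

  seg 0: a=-5 b=19/15 c=0 d=-1/15
  seg 1: a=-3 b=7/15 c=-2/5 d=2/45
S(1/2) = -35/8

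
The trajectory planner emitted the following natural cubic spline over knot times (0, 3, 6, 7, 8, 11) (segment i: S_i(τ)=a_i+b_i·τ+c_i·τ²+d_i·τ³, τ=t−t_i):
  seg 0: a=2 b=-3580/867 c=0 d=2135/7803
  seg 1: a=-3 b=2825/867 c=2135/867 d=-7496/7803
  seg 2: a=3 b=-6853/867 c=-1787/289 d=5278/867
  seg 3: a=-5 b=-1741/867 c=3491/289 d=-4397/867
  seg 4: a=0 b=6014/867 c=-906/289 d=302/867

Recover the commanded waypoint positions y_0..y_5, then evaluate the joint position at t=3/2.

y_0=2 y_1=-3 y_2=3 y_3=-5 y_4=0 y_5=2
S(3/2) = -7561/2312

y_0 = S_0(0) = a_0 = 2
y_1 = S_1(0) = a_1 = -3
y_2 = S_2(0) = a_2 = 3
y_3 = S_3(0) = a_3 = -5
y_4 = S_4(0) = a_4 = 0
y_5 = S_4(3) = 2
t_q=3/2 is in segment 0 (τ=3/2); S_0(τ)=-7561/2312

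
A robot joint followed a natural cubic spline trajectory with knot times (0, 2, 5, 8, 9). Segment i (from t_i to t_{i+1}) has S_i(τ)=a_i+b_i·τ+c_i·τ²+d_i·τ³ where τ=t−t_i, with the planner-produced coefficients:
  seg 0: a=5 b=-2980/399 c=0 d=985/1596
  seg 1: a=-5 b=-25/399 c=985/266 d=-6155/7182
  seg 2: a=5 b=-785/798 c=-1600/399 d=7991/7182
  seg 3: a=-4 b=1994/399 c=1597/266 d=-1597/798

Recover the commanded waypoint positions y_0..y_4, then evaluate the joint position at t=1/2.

y_0=5 y_1=-5 y_2=5 y_3=-4 y_4=5
S(1/2) = 5715/4256

y_0 = S_0(0) = a_0 = 5
y_1 = S_1(0) = a_1 = -5
y_2 = S_2(0) = a_2 = 5
y_3 = S_3(0) = a_3 = -4
y_4 = S_3(1) = 5
t_q=1/2 is in segment 0 (τ=1/2); S_0(τ)=5715/4256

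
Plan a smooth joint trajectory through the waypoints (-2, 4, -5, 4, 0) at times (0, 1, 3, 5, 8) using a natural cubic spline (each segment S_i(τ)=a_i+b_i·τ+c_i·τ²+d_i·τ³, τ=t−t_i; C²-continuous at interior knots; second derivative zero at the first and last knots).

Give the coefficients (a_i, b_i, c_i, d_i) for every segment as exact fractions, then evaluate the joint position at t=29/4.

  seg 0: a=-2 b=2623/312 c=0 d=-751/312
  seg 1: a=4 b=185/156 c=-751/104 d=683/312
  seg 2: a=-5 b=-223/156 c=615/104 d=-115/78
  seg 3: a=4 b=707/156 c=-305/104 d=305/936
S(29/4) = 20381/6656

Δ: Δ0=6, Δ1=-9/2, Δ2=9/2, Δ3=-4/3
row 1: diag=6, rhs=-63; c'=1/3, d'=-21/2
row 2: denom=8−2·1/3=22/3; d'=(54−2·-21/2)/(22/3)=225/22
row 3: denom=10−2·3/11=104/11; d'=(-35−2·225/22)/(104/11)=-305/52
back: M3=-305/52
back: M2=225/22−3/11·-305/52=615/52
back: M1=-21/2−1/3·615/52=-751/52
M: M0=0, M1=-751/52, M2=615/52, M3=-305/52, M4=0
seg 0: a=-2, c=M0/2=0, d=(M1−M0)/(6·1)=-751/312, b=Δ0−h0·(2M0+M1)/6=2623/312
seg 1: a=4, c=M1/2=-751/104, d=(M2−M1)/(6·2)=683/312, b=Δ1−h1·(2M1+M2)/6=185/156
seg 2: a=-5, c=M2/2=615/104, d=(M3−M2)/(6·2)=-115/78, b=Δ2−h2·(2M2+M3)/6=-223/156
seg 3: a=4, c=M3/2=-305/104, d=(M4−M3)/(6·3)=305/936, b=Δ3−h3·(2M3+M4)/6=707/156
t_q=29/4 → seg 3, τ=9/4; S=4+707/156·τ+-305/104·τ²+305/936·τ³=20381/6656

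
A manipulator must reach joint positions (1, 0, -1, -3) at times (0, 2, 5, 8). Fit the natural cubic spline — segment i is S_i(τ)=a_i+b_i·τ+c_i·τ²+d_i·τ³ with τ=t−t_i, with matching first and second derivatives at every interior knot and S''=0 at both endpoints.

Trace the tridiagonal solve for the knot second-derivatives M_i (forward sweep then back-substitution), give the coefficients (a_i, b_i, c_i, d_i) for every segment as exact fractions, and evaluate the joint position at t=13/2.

Δ: Δ0=-1/2, Δ1=-1/3, Δ2=-2/3
row 1: diag=10, rhs=1; c'=3/10, d'=1/10
row 2: denom=12−3·3/10=111/10; d'=(-2−3·1/10)/(111/10)=-23/111
back: M2=-23/111
back: M1=1/10−3/10·-23/111=6/37
M: M0=0, M1=6/37, M2=-23/111, M3=0
seg 0: a=1, c=M0/2=0, d=(M1−M0)/(6·2)=1/74, b=Δ0−h0·(2M0+M1)/6=-41/74
seg 1: a=0, c=M1/2=3/37, d=(M2−M1)/(6·3)=-41/1998, b=Δ1−h1·(2M1+M2)/6=-29/74
seg 2: a=-1, c=M2/2=-23/222, d=(M3−M2)/(6·3)=23/1998, b=Δ2−h2·(2M2+M3)/6=-17/37
t_q=13/2 → seg 2, τ=3/2; S=-1+-17/37·τ+-23/222·τ²+23/1998·τ³=-1115/592

  seg 0: a=1 b=-41/74 c=0 d=1/74
  seg 1: a=0 b=-29/74 c=3/37 d=-41/1998
  seg 2: a=-1 b=-17/37 c=-23/222 d=23/1998
S(13/2) = -1115/592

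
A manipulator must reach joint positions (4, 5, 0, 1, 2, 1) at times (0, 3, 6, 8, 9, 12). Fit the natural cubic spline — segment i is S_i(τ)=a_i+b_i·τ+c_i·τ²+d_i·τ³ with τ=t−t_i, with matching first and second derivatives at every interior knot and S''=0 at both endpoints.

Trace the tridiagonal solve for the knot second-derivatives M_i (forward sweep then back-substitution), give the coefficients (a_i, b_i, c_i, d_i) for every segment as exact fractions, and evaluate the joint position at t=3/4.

  seg 0: a=4 b=3373/3222 c=0 d=-2299/28998
  seg 1: a=5 b=-1762/1611 c=-2299/3222 d=5051/28998
  seg 2: a=0 b=-2165/3222 c=1376/1611 d=-24/179
  seg 3: a=1 b=3659/3222 c=80/1611 d=-199/1074
  seg 4: a=2 b=1094/1611 c=-1631/3222 d=1631/28998
S(3/4) = 108871/22912

Δ: Δ0=1/3, Δ1=-5/3, Δ2=1/2, Δ3=1, Δ4=-1/3
row 1: diag=12, rhs=-12; c'=1/4, d'=-1
row 2: denom=10−3·1/4=37/4; d'=(13−3·-1)/(37/4)=64/37
row 3: denom=6−2·8/37=206/37; d'=(3−2·64/37)/(206/37)=-17/206
row 4: denom=8−1·37/206=1611/206; d'=(-8−1·-17/206)/(1611/206)=-1631/1611
back: M4=-1631/1611
back: M3=-17/206−37/206·-1631/1611=160/1611
back: M2=64/37−8/37·160/1611=2752/1611
back: M1=-1−1/4·2752/1611=-2299/1611
M: M0=0, M1=-2299/1611, M2=2752/1611, M3=160/1611, M4=-1631/1611, M5=0
seg 0: a=4, c=M0/2=0, d=(M1−M0)/(6·3)=-2299/28998, b=Δ0−h0·(2M0+M1)/6=3373/3222
seg 1: a=5, c=M1/2=-2299/3222, d=(M2−M1)/(6·3)=5051/28998, b=Δ1−h1·(2M1+M2)/6=-1762/1611
seg 2: a=0, c=M2/2=1376/1611, d=(M3−M2)/(6·2)=-24/179, b=Δ2−h2·(2M2+M3)/6=-2165/3222
seg 3: a=1, c=M3/2=80/1611, d=(M4−M3)/(6·1)=-199/1074, b=Δ3−h3·(2M3+M4)/6=3659/3222
seg 4: a=2, c=M4/2=-1631/3222, d=(M5−M4)/(6·3)=1631/28998, b=Δ4−h4·(2M4+M5)/6=1094/1611
t_q=3/4 → seg 0, τ=3/4; S=4+3373/3222·τ+0·τ²+-2299/28998·τ³=108871/22912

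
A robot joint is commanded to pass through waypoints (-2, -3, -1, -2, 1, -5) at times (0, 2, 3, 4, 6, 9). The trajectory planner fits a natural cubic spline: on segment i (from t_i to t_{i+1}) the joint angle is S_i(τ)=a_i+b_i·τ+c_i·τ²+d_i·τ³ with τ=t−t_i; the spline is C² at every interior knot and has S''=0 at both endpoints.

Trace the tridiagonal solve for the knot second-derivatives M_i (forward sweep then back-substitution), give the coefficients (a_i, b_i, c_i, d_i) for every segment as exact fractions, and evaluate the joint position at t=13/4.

  seg 0: a=-2 b=-521/307 c=0 d=735/2456
  seg 1: a=-3 b=1163/614 c=2205/1228 d=-2075/1228
  seg 2: a=-1 b=511/1228 c=-1005/307 d=2281/1228
  seg 3: a=-2 b=-343/614 c=2823/1228 d=-1559/2456
  seg 4: a=1 b=313/307 c=-927/614 d=103/614
S(13/4) = -84215/78592

Δ: Δ0=-1/2, Δ1=2, Δ2=-1, Δ3=3/2, Δ4=-2
row 1: diag=6, rhs=15; c'=1/6, d'=5/2
row 2: denom=4−1·1/6=23/6; d'=(-18−1·5/2)/(23/6)=-123/23
row 3: denom=6−1·6/23=132/23; d'=(15−1·-123/23)/(132/23)=39/11
row 4: denom=10−2·23/66=307/33; d'=(-21−2·39/11)/(307/33)=-927/307
back: M4=-927/307
back: M3=39/11−23/66·-927/307=2823/614
back: M2=-123/23−6/23·2823/614=-2010/307
back: M1=5/2−1/6·-2010/307=2205/614
M: M0=0, M1=2205/614, M2=-2010/307, M3=2823/614, M4=-927/307, M5=0
seg 0: a=-2, c=M0/2=0, d=(M1−M0)/(6·2)=735/2456, b=Δ0−h0·(2M0+M1)/6=-521/307
seg 1: a=-3, c=M1/2=2205/1228, d=(M2−M1)/(6·1)=-2075/1228, b=Δ1−h1·(2M1+M2)/6=1163/614
seg 2: a=-1, c=M2/2=-1005/307, d=(M3−M2)/(6·1)=2281/1228, b=Δ2−h2·(2M2+M3)/6=511/1228
seg 3: a=-2, c=M3/2=2823/1228, d=(M4−M3)/(6·2)=-1559/2456, b=Δ3−h3·(2M3+M4)/6=-343/614
seg 4: a=1, c=M4/2=-927/614, d=(M5−M4)/(6·3)=103/614, b=Δ4−h4·(2M4+M5)/6=313/307
t_q=13/4 → seg 2, τ=1/4; S=-1+511/1228·τ+-1005/307·τ²+2281/1228·τ³=-84215/78592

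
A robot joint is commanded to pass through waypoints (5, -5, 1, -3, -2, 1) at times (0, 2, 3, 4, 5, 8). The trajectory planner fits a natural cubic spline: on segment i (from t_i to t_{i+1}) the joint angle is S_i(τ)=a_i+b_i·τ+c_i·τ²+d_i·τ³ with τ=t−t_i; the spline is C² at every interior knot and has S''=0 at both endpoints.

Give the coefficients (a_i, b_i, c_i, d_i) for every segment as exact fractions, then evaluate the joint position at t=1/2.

  seg 0: a=5 b=-6577/665 c=0 d=813/665
  seg 1: a=-5 b=3179/665 c=4878/665 d=-581/95
  seg 2: a=1 b=734/665 c=-7323/665 d=3929/665
  seg 3: a=-3 b=-425/133 c=4464/665 d=-1674/665
  seg 4: a=-2 b=1781/665 c=-558/665 d=62/665
S(1/2) = 221/1064

Δ: Δ0=-5, Δ1=6, Δ2=-4, Δ3=1, Δ4=1
row 1: diag=6, rhs=66; c'=1/6, d'=11
row 2: denom=4−1·1/6=23/6; d'=(-60−1·11)/(23/6)=-426/23
row 3: denom=4−1·6/23=86/23; d'=(30−1·-426/23)/(86/23)=558/43
row 4: denom=8−1·23/86=665/86; d'=(0−1·558/43)/(665/86)=-1116/665
back: M4=-1116/665
back: M3=558/43−23/86·-1116/665=8928/665
back: M2=-426/23−6/23·8928/665=-14646/665
back: M1=11−1/6·-14646/665=9756/665
M: M0=0, M1=9756/665, M2=-14646/665, M3=8928/665, M4=-1116/665, M5=0
seg 0: a=5, c=M0/2=0, d=(M1−M0)/(6·2)=813/665, b=Δ0−h0·(2M0+M1)/6=-6577/665
seg 1: a=-5, c=M1/2=4878/665, d=(M2−M1)/(6·1)=-581/95, b=Δ1−h1·(2M1+M2)/6=3179/665
seg 2: a=1, c=M2/2=-7323/665, d=(M3−M2)/(6·1)=3929/665, b=Δ2−h2·(2M2+M3)/6=734/665
seg 3: a=-3, c=M3/2=4464/665, d=(M4−M3)/(6·1)=-1674/665, b=Δ3−h3·(2M3+M4)/6=-425/133
seg 4: a=-2, c=M4/2=-558/665, d=(M5−M4)/(6·3)=62/665, b=Δ4−h4·(2M4+M5)/6=1781/665
t_q=1/2 → seg 0, τ=1/2; S=5+-6577/665·τ+0·τ²+813/665·τ³=221/1064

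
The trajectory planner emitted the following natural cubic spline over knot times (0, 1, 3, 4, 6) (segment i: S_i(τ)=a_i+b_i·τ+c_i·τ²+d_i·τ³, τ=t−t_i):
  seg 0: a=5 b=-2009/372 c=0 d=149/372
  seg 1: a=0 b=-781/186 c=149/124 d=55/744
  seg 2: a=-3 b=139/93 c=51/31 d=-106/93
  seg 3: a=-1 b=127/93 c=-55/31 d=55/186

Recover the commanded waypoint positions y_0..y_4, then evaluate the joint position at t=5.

y_0 = S_0(0) = a_0 = 5
y_1 = S_1(0) = a_1 = 0
y_2 = S_2(0) = a_2 = -3
y_3 = S_3(0) = a_3 = -1
y_4 = S_3(2) = -3
t_q=5 is in segment 3 (τ=1); S_3(τ)=-69/62

y_0=5 y_1=0 y_2=-3 y_3=-1 y_4=-3
S(5) = -69/62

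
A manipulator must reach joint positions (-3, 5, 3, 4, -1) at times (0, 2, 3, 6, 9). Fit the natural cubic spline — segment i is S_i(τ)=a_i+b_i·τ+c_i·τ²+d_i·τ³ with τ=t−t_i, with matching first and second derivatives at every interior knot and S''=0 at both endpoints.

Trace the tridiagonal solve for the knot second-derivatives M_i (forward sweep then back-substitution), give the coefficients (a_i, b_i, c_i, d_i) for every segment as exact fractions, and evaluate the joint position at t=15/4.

Δ: Δ0=4, Δ1=-2, Δ2=1/3, Δ3=-5/3
row 1: diag=6, rhs=-36; c'=1/6, d'=-6
row 2: denom=8−1·1/6=47/6; d'=(14−1·-6)/(47/6)=120/47
row 3: denom=12−3·18/47=510/47; d'=(-12−3·120/47)/(510/47)=-154/85
back: M3=-154/85
back: M2=120/47−18/47·-154/85=276/85
back: M1=-6−1/6·276/85=-556/85
M: M0=0, M1=-556/85, M2=276/85, M3=-154/85, M4=0
seg 0: a=-3, c=M0/2=0, d=(M1−M0)/(6·2)=-139/255, b=Δ0−h0·(2M0+M1)/6=1576/255
seg 1: a=5, c=M1/2=-278/85, d=(M2−M1)/(6·1)=416/255, b=Δ1−h1·(2M1+M2)/6=-92/255
seg 2: a=3, c=M2/2=138/85, d=(M3−M2)/(6·3)=-43/153, b=Δ2−h2·(2M2+M3)/6=-512/255
seg 3: a=4, c=M3/2=-77/85, d=(M4−M3)/(6·3)=77/765, b=Δ3−h3·(2M3+M4)/6=37/255
t_q=15/4 → seg 2, τ=3/4; S=3+-512/255·τ+138/85·τ²+-43/153·τ³=12451/5440

  seg 0: a=-3 b=1576/255 c=0 d=-139/255
  seg 1: a=5 b=-92/255 c=-278/85 d=416/255
  seg 2: a=3 b=-512/255 c=138/85 d=-43/153
  seg 3: a=4 b=37/255 c=-77/85 d=77/765
S(15/4) = 12451/5440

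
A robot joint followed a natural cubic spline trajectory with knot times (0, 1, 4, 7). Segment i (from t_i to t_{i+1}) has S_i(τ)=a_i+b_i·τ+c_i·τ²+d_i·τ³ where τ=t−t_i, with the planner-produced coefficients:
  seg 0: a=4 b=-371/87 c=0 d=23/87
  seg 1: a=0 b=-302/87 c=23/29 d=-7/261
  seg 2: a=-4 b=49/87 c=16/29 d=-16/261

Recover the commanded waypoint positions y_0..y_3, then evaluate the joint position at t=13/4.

y_0 = S_0(0) = a_0 = 4
y_1 = S_1(0) = a_1 = 0
y_2 = S_2(0) = a_2 = -4
y_3 = S_2(3) = 1
t_q=13/4 is in segment 1 (τ=9/4); S_1(τ)=-7611/1856

y_0=4 y_1=0 y_2=-4 y_3=1
S(13/4) = -7611/1856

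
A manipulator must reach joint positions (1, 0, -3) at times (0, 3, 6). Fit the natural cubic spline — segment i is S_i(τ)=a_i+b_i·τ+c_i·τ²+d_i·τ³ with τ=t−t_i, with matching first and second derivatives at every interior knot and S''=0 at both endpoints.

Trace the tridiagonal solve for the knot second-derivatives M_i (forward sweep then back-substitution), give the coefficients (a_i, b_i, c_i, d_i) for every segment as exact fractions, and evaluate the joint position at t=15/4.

Δ: Δ0=-1/3, Δ1=-1
row 1: diag=12, rhs=-4; c'=1/4, d'=-1/3
back: M1=-1/3
M: M0=0, M1=-1/3, M2=0
seg 0: a=1, c=M0/2=0, d=(M1−M0)/(6·3)=-1/54, b=Δ0−h0·(2M0+M1)/6=-1/6
seg 1: a=0, c=M1/2=-1/6, d=(M2−M1)/(6·3)=1/54, b=Δ1−h1·(2M1+M2)/6=-2/3
t_q=15/4 → seg 1, τ=3/4; S=0+-2/3·τ+-1/6·τ²+1/54·τ³=-75/128

  seg 0: a=1 b=-1/6 c=0 d=-1/54
  seg 1: a=0 b=-2/3 c=-1/6 d=1/54
S(15/4) = -75/128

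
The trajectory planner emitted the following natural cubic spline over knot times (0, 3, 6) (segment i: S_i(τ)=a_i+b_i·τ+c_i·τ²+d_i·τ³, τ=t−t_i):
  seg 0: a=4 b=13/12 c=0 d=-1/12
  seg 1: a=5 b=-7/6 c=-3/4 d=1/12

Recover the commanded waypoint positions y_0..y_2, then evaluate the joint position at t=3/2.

y_0 = S_0(0) = a_0 = 4
y_1 = S_1(0) = a_1 = 5
y_2 = S_1(3) = -3
t_q=3/2 is in segment 0 (τ=3/2); S_0(τ)=171/32

y_0=4 y_1=5 y_2=-3
S(3/2) = 171/32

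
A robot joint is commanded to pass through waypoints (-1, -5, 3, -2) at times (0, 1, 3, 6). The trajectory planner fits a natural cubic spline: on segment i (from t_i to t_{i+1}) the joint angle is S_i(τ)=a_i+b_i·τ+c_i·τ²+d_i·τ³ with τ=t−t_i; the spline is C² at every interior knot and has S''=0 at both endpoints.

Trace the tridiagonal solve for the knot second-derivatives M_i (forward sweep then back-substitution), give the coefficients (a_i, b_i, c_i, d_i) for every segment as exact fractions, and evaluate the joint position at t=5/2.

Δ: Δ0=-4, Δ1=4, Δ2=-5/3
row 1: diag=6, rhs=48; c'=1/3, d'=8
row 2: denom=10−2·1/3=28/3; d'=(-34−2·8)/(28/3)=-75/14
back: M2=-75/14
back: M1=8−1/3·-75/14=137/14
M: M0=0, M1=137/14, M2=-75/14, M3=0
seg 0: a=-1, c=M0/2=0, d=(M1−M0)/(6·1)=137/84, b=Δ0−h0·(2M0+M1)/6=-473/84
seg 1: a=-5, c=M1/2=137/28, d=(M2−M1)/(6·2)=-53/42, b=Δ1−h1·(2M1+M2)/6=-31/42
seg 2: a=3, c=M2/2=-75/28, d=(M3−M2)/(6·3)=25/84, b=Δ2−h2·(2M2+M3)/6=155/42
t_q=5/2 → seg 1, τ=3/2; S=-5+-31/42·τ+137/28·τ²+-53/42·τ³=9/14

  seg 0: a=-1 b=-473/84 c=0 d=137/84
  seg 1: a=-5 b=-31/42 c=137/28 d=-53/42
  seg 2: a=3 b=155/42 c=-75/28 d=25/84
S(5/2) = 9/14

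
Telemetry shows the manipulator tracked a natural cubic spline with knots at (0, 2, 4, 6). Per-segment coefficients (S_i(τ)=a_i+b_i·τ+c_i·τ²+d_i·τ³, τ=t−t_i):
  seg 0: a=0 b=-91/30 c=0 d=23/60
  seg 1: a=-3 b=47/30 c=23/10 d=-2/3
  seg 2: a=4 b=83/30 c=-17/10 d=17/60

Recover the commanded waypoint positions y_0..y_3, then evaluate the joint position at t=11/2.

y_0 = S_0(0) = a_0 = 0
y_1 = S_1(0) = a_1 = -3
y_2 = S_2(0) = a_2 = 4
y_3 = S_2(2) = 5
t_q=11/2 is in segment 2 (τ=3/2); S_2(τ)=169/32

y_0=0 y_1=-3 y_2=4 y_3=5
S(11/2) = 169/32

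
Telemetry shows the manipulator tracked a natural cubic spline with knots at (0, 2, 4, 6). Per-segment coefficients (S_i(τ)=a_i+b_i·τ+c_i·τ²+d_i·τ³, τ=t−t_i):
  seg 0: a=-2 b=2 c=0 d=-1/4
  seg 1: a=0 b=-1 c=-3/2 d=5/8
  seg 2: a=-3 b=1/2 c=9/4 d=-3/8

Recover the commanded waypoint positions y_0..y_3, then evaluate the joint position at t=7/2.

y_0=-2 y_1=0 y_2=-3 y_3=4
S(7/2) = -177/64

y_0 = S_0(0) = a_0 = -2
y_1 = S_1(0) = a_1 = 0
y_2 = S_2(0) = a_2 = -3
y_3 = S_2(2) = 4
t_q=7/2 is in segment 1 (τ=3/2); S_1(τ)=-177/64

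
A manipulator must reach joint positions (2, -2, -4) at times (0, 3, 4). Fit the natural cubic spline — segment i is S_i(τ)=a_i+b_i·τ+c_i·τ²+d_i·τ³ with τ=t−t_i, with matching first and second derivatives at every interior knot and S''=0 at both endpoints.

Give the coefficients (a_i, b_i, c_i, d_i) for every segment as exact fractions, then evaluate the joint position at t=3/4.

  seg 0: a=2 b=-13/12 c=0 d=-1/36
  seg 1: a=-2 b=-11/6 c=-1/4 d=1/12
S(3/4) = 301/256

Δ: Δ0=-4/3, Δ1=-2
row 1: diag=8, rhs=-4; c'=1/8, d'=-1/2
back: M1=-1/2
M: M0=0, M1=-1/2, M2=0
seg 0: a=2, c=M0/2=0, d=(M1−M0)/(6·3)=-1/36, b=Δ0−h0·(2M0+M1)/6=-13/12
seg 1: a=-2, c=M1/2=-1/4, d=(M2−M1)/(6·1)=1/12, b=Δ1−h1·(2M1+M2)/6=-11/6
t_q=3/4 → seg 0, τ=3/4; S=2+-13/12·τ+0·τ²+-1/36·τ³=301/256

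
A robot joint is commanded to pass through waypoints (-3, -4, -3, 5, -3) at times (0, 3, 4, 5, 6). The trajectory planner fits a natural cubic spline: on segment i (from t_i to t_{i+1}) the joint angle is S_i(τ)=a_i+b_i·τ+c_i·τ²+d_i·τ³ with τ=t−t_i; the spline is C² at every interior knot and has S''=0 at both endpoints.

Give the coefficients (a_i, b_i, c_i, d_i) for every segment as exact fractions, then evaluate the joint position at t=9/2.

Δ: Δ0=-1/3, Δ1=1, Δ2=8, Δ3=-8
row 1: diag=8, rhs=8; c'=1/8, d'=1
row 2: denom=4−1·1/8=31/8; d'=(42−1·1)/(31/8)=328/31
row 3: denom=4−1·8/31=116/31; d'=(-96−1·328/31)/(116/31)=-826/29
back: M3=-826/29
back: M2=328/31−8/31·-826/29=520/29
back: M1=1−1/8·520/29=-36/29
M: M0=0, M1=-36/29, M2=520/29, M3=-826/29, M4=0
seg 0: a=-3, c=M0/2=0, d=(M1−M0)/(6·3)=-2/29, b=Δ0−h0·(2M0+M1)/6=25/87
seg 1: a=-4, c=M1/2=-18/29, d=(M2−M1)/(6·1)=278/87, b=Δ1−h1·(2M1+M2)/6=-137/87
seg 2: a=-3, c=M2/2=260/29, d=(M3−M2)/(6·1)=-673/87, b=Δ2−h2·(2M2+M3)/6=589/87
seg 3: a=5, c=M3/2=-413/29, d=(M4−M3)/(6·1)=413/87, b=Δ3−h3·(2M3+M4)/6=130/87
t_q=9/2 → seg 2, τ=1/2; S=-3+589/87·τ+260/29·τ²+-673/87·τ³=385/232

  seg 0: a=-3 b=25/87 c=0 d=-2/29
  seg 1: a=-4 b=-137/87 c=-18/29 d=278/87
  seg 2: a=-3 b=589/87 c=260/29 d=-673/87
  seg 3: a=5 b=130/87 c=-413/29 d=413/87
S(9/2) = 385/232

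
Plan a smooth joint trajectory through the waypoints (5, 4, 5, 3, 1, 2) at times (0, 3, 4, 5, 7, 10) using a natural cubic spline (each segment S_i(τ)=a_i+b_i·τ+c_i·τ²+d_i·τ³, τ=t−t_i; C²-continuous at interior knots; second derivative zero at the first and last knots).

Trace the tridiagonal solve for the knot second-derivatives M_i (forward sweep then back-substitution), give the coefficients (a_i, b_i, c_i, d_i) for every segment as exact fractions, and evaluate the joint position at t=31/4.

Δ: Δ0=-1/3, Δ1=1, Δ2=-2, Δ3=-1, Δ4=1/3
row 1: diag=8, rhs=8; c'=1/8, d'=1
row 2: denom=4−1·1/8=31/8; d'=(-18−1·1)/(31/8)=-152/31
row 3: denom=6−1·8/31=178/31; d'=(6−1·-152/31)/(178/31)=169/89
row 4: denom=10−2·31/89=828/89; d'=(8−2·169/89)/(828/89)=187/414
back: M4=187/414
back: M3=169/89−31/89·187/414=721/414
back: M2=-152/31−8/31·721/414=-1108/207
back: M1=1−1/8·-1108/207=691/414
M: M0=0, M1=691/414, M2=-1108/207, M3=721/414, M4=187/414, M5=0
seg 0: a=5, c=M0/2=0, d=(M1−M0)/(6·3)=691/7452, b=Δ0−h0·(2M0+M1)/6=-967/828
seg 1: a=4, c=M1/2=691/828, d=(M2−M1)/(6·1)=-323/276, b=Δ1−h1·(2M1+M2)/6=553/414
seg 2: a=5, c=M2/2=-554/207, d=(M3−M2)/(6·1)=979/828, b=Δ2−h2·(2M2+M3)/6=-419/828
seg 3: a=3, c=M3/2=721/828, d=(M4−M3)/(6·2)=-89/828, b=Δ3−h3·(2M3+M4)/6=-319/138
seg 4: a=1, c=M4/2=187/828, d=(M5−M4)/(6·3)=-187/7452, b=Δ4−h4·(2M4+M5)/6=-49/414
t_q=31/4 → seg 4, τ=3/4; S=1+-49/414·τ+187/828·τ²+-187/7452·τ³=6051/5888

  seg 0: a=5 b=-967/828 c=0 d=691/7452
  seg 1: a=4 b=553/414 c=691/828 d=-323/276
  seg 2: a=5 b=-419/828 c=-554/207 d=979/828
  seg 3: a=3 b=-319/138 c=721/828 d=-89/828
  seg 4: a=1 b=-49/414 c=187/828 d=-187/7452
S(31/4) = 6051/5888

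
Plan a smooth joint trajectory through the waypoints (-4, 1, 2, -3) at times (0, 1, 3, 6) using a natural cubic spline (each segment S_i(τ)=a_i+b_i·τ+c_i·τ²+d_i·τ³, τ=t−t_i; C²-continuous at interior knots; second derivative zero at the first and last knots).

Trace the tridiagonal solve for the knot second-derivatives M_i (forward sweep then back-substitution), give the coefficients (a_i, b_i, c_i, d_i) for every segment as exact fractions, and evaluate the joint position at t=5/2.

  seg 0: a=-4 b=481/84 c=0 d=-61/84
  seg 1: a=1 b=149/42 c=-61/28 d=55/168
  seg 2: a=2 b=-26/21 c=-3/14 d=1/42
S(5/2) = 1131/448

Δ: Δ0=5, Δ1=1/2, Δ2=-5/3
row 1: diag=6, rhs=-27; c'=1/3, d'=-9/2
row 2: denom=10−2·1/3=28/3; d'=(-13−2·-9/2)/(28/3)=-3/7
back: M2=-3/7
back: M1=-9/2−1/3·-3/7=-61/14
M: M0=0, M1=-61/14, M2=-3/7, M3=0
seg 0: a=-4, c=M0/2=0, d=(M1−M0)/(6·1)=-61/84, b=Δ0−h0·(2M0+M1)/6=481/84
seg 1: a=1, c=M1/2=-61/28, d=(M2−M1)/(6·2)=55/168, b=Δ1−h1·(2M1+M2)/6=149/42
seg 2: a=2, c=M2/2=-3/14, d=(M3−M2)/(6·3)=1/42, b=Δ2−h2·(2M2+M3)/6=-26/21
t_q=5/2 → seg 1, τ=3/2; S=1+149/42·τ+-61/28·τ²+55/168·τ³=1131/448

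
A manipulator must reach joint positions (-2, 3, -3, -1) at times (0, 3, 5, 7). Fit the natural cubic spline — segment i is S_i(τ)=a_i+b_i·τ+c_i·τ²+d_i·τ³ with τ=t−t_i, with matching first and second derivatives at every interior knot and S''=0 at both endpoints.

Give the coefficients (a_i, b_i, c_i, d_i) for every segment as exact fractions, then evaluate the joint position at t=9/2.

Δ: Δ0=5/3, Δ1=-3, Δ2=1
row 1: diag=10, rhs=-28; c'=1/5, d'=-14/5
row 2: denom=8−2·1/5=38/5; d'=(24−2·-14/5)/(38/5)=74/19
back: M2=74/19
back: M1=-14/5−1/5·74/19=-68/19
M: M0=0, M1=-68/19, M2=74/19, M3=0
seg 0: a=-2, c=M0/2=0, d=(M1−M0)/(6·3)=-34/171, b=Δ0−h0·(2M0+M1)/6=197/57
seg 1: a=3, c=M1/2=-34/19, d=(M2−M1)/(6·2)=71/114, b=Δ1−h1·(2M1+M2)/6=-109/57
seg 2: a=-3, c=M2/2=37/19, d=(M3−M2)/(6·2)=-37/114, b=Δ2−h2·(2M2+M3)/6=-91/57
t_q=9/2 → seg 1, τ=3/2; S=3+-109/57·τ+-34/19·τ²+71/114·τ³=-545/304

  seg 0: a=-2 b=197/57 c=0 d=-34/171
  seg 1: a=3 b=-109/57 c=-34/19 d=71/114
  seg 2: a=-3 b=-91/57 c=37/19 d=-37/114
S(9/2) = -545/304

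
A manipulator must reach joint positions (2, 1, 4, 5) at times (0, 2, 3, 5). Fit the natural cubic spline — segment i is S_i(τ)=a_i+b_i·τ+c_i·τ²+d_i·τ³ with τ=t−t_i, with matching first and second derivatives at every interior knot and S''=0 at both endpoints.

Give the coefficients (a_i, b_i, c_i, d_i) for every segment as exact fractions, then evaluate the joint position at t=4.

  seg 0: a=2 b=-129/70 c=0 d=47/140
  seg 1: a=1 b=153/70 c=141/70 d=-6/5
  seg 2: a=4 b=183/70 c=-111/70 d=37/140
S(4) = 741/140

Δ: Δ0=-1/2, Δ1=3, Δ2=1/2
row 1: diag=6, rhs=21; c'=1/6, d'=7/2
row 2: denom=6−1·1/6=35/6; d'=(-15−1·7/2)/(35/6)=-111/35
back: M2=-111/35
back: M1=7/2−1/6·-111/35=141/35
M: M0=0, M1=141/35, M2=-111/35, M3=0
seg 0: a=2, c=M0/2=0, d=(M1−M0)/(6·2)=47/140, b=Δ0−h0·(2M0+M1)/6=-129/70
seg 1: a=1, c=M1/2=141/70, d=(M2−M1)/(6·1)=-6/5, b=Δ1−h1·(2M1+M2)/6=153/70
seg 2: a=4, c=M2/2=-111/70, d=(M3−M2)/(6·2)=37/140, b=Δ2−h2·(2M2+M3)/6=183/70
t_q=4 → seg 2, τ=1; S=4+183/70·τ+-111/70·τ²+37/140·τ³=741/140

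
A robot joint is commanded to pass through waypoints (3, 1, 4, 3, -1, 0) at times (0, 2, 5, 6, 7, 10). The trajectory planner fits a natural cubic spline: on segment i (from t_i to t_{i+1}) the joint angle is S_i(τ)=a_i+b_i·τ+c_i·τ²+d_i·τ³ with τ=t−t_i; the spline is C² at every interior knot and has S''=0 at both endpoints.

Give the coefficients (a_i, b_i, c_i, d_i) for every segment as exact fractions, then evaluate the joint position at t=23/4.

Δ: Δ0=-1, Δ1=1, Δ2=-1, Δ3=-4, Δ4=1/3
row 1: diag=10, rhs=12; c'=3/10, d'=6/5
row 2: denom=8−3·3/10=71/10; d'=(-12−3·6/5)/(71/10)=-156/71
row 3: denom=4−1·10/71=274/71; d'=(-18−1·-156/71)/(274/71)=-561/137
row 4: denom=8−1·71/274=2121/274; d'=(26−1·-561/137)/(2121/274)=1178/303
back: M4=1178/303
back: M3=-561/137−71/274·1178/303=-1546/303
back: M2=-156/71−10/71·-1546/303=-448/303
back: M1=6/5−3/10·-448/303=166/101
M: M0=0, M1=166/101, M2=-448/303, M3=-1546/303, M4=1178/303, M5=0
seg 0: a=3, c=M0/2=0, d=(M1−M0)/(6·2)=83/606, b=Δ0−h0·(2M0+M1)/6=-469/303
seg 1: a=1, c=M1/2=83/101, d=(M2−M1)/(6·3)=-473/2727, b=Δ1−h1·(2M1+M2)/6=29/303
seg 2: a=4, c=M2/2=-224/303, d=(M3−M2)/(6·1)=-61/101, b=Δ2−h2·(2M2+M3)/6=104/303
seg 3: a=3, c=M3/2=-773/303, d=(M4−M3)/(6·1)=454/303, b=Δ3−h3·(2M3+M4)/6=-893/303
seg 4: a=-1, c=M4/2=589/303, d=(M5−M4)/(6·3)=-589/2727, b=Δ4−h4·(2M4+M5)/6=-359/101
t_q=23/4 → seg 2, τ=3/4; S=4+104/303·τ+-224/303·τ²+-61/101·τ³=23185/6464

  seg 0: a=3 b=-469/303 c=0 d=83/606
  seg 1: a=1 b=29/303 c=83/101 d=-473/2727
  seg 2: a=4 b=104/303 c=-224/303 d=-61/101
  seg 3: a=3 b=-893/303 c=-773/303 d=454/303
  seg 4: a=-1 b=-359/101 c=589/303 d=-589/2727
S(23/4) = 23185/6464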